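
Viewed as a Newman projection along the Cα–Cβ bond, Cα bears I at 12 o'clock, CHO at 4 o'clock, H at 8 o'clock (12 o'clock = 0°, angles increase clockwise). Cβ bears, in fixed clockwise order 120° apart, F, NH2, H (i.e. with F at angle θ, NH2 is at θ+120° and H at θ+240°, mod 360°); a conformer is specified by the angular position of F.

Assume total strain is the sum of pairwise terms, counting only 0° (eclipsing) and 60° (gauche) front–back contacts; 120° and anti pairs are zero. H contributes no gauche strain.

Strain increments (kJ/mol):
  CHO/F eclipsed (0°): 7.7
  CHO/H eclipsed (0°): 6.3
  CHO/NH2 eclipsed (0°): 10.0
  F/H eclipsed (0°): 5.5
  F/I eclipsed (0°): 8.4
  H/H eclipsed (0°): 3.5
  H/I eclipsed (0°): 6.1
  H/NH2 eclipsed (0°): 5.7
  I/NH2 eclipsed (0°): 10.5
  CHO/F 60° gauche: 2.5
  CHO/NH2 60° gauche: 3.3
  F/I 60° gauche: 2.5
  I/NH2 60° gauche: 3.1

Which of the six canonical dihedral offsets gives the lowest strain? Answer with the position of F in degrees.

180°

F at 0° (eclipsed): I(0°)/F(0°) eclipsed 8.4; CHO(120°)/NH2(120°) eclipsed 10.0; H(240°)/H(240°) eclipsed 3.5 → 21.9 kJ/mol.
F at 60° (staggered): I(0°)/F(60°) gauche 2.5; CHO(120°)/F(60°) gauche 2.5; CHO(120°)/NH2(180°) gauche 3.3 → 8.3 kJ/mol.
F at 120° (eclipsed): I(0°)/H(0°) eclipsed 6.1; CHO(120°)/F(120°) eclipsed 7.7; H(240°)/NH2(240°) eclipsed 5.7 → 19.5 kJ/mol.
F at 180° (staggered): I(0°)/NH2(300°) gauche 3.1; CHO(120°)/F(180°) gauche 2.5 → 5.6 kJ/mol.
F at 240° (eclipsed): I(0°)/NH2(0°) eclipsed 10.5; CHO(120°)/H(120°) eclipsed 6.3; H(240°)/F(240°) eclipsed 5.5 → 22.3 kJ/mol.
F at 300° (staggered): I(0°)/F(300°) gauche 2.5; I(0°)/NH2(60°) gauche 3.1; CHO(120°)/NH2(60°) gauche 3.3 → 8.9 kJ/mol.
The minimum (5.6 kJ/mol) occurs with F at 180°.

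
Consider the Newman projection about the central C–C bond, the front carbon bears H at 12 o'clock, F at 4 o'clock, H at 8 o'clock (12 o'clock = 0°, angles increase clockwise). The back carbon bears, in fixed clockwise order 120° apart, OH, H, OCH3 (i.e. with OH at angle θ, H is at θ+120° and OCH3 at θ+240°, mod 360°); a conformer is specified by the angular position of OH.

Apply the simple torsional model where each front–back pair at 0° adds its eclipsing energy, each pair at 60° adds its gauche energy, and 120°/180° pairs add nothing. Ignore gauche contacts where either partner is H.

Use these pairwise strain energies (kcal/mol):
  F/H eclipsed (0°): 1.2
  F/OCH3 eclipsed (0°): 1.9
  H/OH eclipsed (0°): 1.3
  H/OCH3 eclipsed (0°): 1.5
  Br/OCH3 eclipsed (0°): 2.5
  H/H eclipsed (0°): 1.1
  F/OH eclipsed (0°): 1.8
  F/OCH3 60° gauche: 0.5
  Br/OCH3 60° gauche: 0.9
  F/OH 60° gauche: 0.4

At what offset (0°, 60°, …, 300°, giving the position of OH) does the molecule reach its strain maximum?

120°

OH at 0° (eclipsed): H(0°)/OH(0°) eclipsed 1.3; F(120°)/H(120°) eclipsed 1.2; H(240°)/OCH3(240°) eclipsed 1.5 → 4.0 kcal/mol.
OH at 60° (staggered): F(120°)/OH(60°) gauche 0.4 → 0.4 kcal/mol.
OH at 120° (eclipsed): H(0°)/OCH3(0°) eclipsed 1.5; F(120°)/OH(120°) eclipsed 1.8; H(240°)/H(240°) eclipsed 1.1 → 4.4 kcal/mol.
OH at 180° (staggered): F(120°)/OH(180°) gauche 0.4; F(120°)/OCH3(60°) gauche 0.5 → 0.9 kcal/mol.
OH at 240° (eclipsed): H(0°)/H(0°) eclipsed 1.1; F(120°)/OCH3(120°) eclipsed 1.9; H(240°)/OH(240°) eclipsed 1.3 → 4.3 kcal/mol.
OH at 300° (staggered): F(120°)/OCH3(180°) gauche 0.5 → 0.5 kcal/mol.
The maximum (4.4 kcal/mol) occurs with OH at 120°.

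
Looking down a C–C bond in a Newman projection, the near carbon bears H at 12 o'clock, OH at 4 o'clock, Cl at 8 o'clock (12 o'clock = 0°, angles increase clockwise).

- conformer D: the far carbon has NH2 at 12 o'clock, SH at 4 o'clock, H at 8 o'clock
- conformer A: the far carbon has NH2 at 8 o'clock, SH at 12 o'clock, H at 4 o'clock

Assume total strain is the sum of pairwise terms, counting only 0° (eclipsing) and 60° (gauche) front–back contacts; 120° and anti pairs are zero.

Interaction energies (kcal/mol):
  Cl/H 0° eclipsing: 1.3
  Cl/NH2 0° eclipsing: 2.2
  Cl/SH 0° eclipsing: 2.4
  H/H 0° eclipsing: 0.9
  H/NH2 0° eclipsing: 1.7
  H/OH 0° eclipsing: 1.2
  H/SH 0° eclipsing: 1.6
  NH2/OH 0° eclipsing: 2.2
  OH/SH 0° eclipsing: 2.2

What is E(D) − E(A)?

D (eclipsed): H(0°)/NH2(0°) eclipsed 1.7; OH(120°)/SH(120°) eclipsed 2.2; Cl(240°)/H(240°) eclipsed 1.3 → 5.2 kcal/mol.
A (eclipsed): H(0°)/SH(0°) eclipsed 1.6; OH(120°)/H(120°) eclipsed 1.2; Cl(240°)/NH2(240°) eclipsed 2.2 → 5.0 kcal/mol.
E(D) − E(A) = 5.2 − 5.0 = +0.2 kcal/mol.

+0.2 kcal/mol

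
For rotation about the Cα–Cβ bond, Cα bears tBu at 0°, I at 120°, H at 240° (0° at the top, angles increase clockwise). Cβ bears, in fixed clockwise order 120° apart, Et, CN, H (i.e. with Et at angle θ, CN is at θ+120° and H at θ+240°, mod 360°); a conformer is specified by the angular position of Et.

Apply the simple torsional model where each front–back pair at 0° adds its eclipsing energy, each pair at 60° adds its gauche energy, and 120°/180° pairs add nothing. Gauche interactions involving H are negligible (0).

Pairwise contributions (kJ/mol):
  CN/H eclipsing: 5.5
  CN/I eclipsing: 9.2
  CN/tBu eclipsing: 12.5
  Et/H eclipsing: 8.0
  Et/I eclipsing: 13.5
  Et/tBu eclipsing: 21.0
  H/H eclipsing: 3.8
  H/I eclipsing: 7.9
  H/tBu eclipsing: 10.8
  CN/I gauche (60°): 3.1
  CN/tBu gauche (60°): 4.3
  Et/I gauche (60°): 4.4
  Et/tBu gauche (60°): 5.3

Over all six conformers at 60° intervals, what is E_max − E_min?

Et at 0° (eclipsed): tBu–Et eclipsed, I–CN eclipsed, H–H eclipsed; 21.0 + 9.2 + 3.8 = 34.0 kJ/mol.
Et at 60° (staggered): tBu–Et gauche, I–Et gauche, I–CN gauche; 5.3 + 4.4 + 3.1 = 12.8 kJ/mol.
Et at 120° (eclipsed): tBu–H eclipsed, I–Et eclipsed, H–CN eclipsed; 10.8 + 13.5 + 5.5 = 29.8 kJ/mol.
Et at 180° (staggered): tBu–CN gauche, I–Et gauche; 4.3 + 4.4 = 8.7 kJ/mol.
Et at 240° (eclipsed): tBu–CN eclipsed, I–H eclipsed, H–Et eclipsed; 12.5 + 7.9 + 8.0 = 28.4 kJ/mol.
Et at 300° (staggered): tBu–Et gauche, tBu–CN gauche, I–CN gauche; 5.3 + 4.3 + 3.1 = 12.7 kJ/mol.
Max at 0° (34.0 kJ/mol), min at 180° (8.7 kJ/mol); barrier = 25.3 kJ/mol.

25.3 kJ/mol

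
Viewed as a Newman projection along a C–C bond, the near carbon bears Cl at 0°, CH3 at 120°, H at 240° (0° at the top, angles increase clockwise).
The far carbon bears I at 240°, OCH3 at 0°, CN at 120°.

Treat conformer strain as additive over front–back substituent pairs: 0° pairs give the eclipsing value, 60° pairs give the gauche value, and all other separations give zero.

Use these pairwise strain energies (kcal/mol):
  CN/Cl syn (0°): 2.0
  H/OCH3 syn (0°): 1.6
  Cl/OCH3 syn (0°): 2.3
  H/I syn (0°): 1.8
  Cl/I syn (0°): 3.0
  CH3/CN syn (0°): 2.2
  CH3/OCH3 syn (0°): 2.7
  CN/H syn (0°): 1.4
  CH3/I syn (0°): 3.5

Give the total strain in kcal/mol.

This conformer (eclipsed): Cl–OCH3 eclipsed, CH3–CN eclipsed, H–I eclipsed; 2.3 + 2.2 + 1.8 = 6.3 kcal/mol.

6.3 kcal/mol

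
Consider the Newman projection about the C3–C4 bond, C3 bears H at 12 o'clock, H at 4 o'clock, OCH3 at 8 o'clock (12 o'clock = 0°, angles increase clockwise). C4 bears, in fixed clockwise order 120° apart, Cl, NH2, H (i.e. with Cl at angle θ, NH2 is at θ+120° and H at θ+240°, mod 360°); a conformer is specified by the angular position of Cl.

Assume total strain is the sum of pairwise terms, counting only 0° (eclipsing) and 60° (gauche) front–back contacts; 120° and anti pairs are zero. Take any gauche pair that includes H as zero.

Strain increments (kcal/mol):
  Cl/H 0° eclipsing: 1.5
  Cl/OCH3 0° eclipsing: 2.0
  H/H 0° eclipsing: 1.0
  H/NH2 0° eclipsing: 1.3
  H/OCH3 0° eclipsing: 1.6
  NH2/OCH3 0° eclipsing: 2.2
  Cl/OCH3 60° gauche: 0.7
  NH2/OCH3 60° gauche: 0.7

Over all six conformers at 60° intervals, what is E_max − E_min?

4.0 kcal/mol

Cl at 0° is eclipsed. H at 0° is eclipsed with Cl at 0° (1.5); H at 120° is eclipsed with NH2 at 120° (1.3); OCH3 at 240° is eclipsed with H at 240° (1.6). Total 4.4 kcal/mol.
Cl at 60° is staggered. OCH3 at 240° is gauche with NH2 at 180° (0.7). Total 0.7 kcal/mol.
Cl at 120° is eclipsed. H at 0° is eclipsed with H at 0° (1.0); H at 120° is eclipsed with Cl at 120° (1.5); OCH3 at 240° is eclipsed with NH2 at 240° (2.2). Total 4.7 kcal/mol.
Cl at 180° is staggered. OCH3 at 240° is gauche with Cl at 180° (0.7); OCH3 at 240° is gauche with NH2 at 300° (0.7). Total 1.4 kcal/mol.
Cl at 240° is eclipsed. H at 0° is eclipsed with NH2 at 0° (1.3); H at 120° is eclipsed with H at 120° (1.0); OCH3 at 240° is eclipsed with Cl at 240° (2.0). Total 4.3 kcal/mol.
Cl at 300° is staggered. OCH3 at 240° is gauche with Cl at 300° (0.7). Total 0.7 kcal/mol.
Max at 120° (4.7 kcal/mol), min at 60° (0.7 kcal/mol); barrier = 4.0 kcal/mol.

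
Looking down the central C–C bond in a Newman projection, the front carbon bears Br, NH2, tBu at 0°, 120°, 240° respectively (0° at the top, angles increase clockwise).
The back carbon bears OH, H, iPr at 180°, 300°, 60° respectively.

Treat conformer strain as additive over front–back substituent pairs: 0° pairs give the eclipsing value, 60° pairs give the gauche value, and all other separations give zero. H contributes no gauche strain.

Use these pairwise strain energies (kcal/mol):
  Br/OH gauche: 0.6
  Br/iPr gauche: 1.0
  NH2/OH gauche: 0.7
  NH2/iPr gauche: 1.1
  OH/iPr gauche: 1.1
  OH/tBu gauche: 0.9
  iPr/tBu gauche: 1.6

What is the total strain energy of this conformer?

3.7 kcal/mol

This conformer (staggered): Br(0°)/iPr(60°) gauche 1.0; NH2(120°)/OH(180°) gauche 0.7; NH2(120°)/iPr(60°) gauche 1.1; tBu(240°)/OH(180°) gauche 0.9 → 3.7 kcal/mol.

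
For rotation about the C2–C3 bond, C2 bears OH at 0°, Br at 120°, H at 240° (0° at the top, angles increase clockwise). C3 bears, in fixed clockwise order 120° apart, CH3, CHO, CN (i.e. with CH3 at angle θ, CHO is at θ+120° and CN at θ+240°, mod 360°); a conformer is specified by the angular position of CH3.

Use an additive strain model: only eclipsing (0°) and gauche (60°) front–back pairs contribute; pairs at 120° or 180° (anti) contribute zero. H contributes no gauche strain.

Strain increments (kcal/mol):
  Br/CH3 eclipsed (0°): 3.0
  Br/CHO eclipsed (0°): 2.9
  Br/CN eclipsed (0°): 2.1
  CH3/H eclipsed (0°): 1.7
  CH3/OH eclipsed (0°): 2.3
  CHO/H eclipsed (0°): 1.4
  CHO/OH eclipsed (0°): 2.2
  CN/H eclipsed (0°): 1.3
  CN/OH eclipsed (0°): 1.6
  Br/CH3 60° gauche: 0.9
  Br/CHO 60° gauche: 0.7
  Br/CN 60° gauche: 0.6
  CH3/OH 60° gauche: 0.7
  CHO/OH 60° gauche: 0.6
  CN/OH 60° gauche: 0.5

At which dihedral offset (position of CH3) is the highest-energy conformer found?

0°

CH3 at 0° (eclipsed): OH–CH3 eclipsed, Br–CHO eclipsed, H–CN eclipsed; 2.3 + 2.9 + 1.3 = 6.5 kcal/mol.
CH3 at 60° (staggered): OH–CH3 gauche, OH–CN gauche, Br–CH3 gauche, Br–CHO gauche; 0.7 + 0.5 + 0.9 + 0.7 = 2.8 kcal/mol.
CH3 at 120° (eclipsed): OH–CN eclipsed, Br–CH3 eclipsed, H–CHO eclipsed; 1.6 + 3.0 + 1.4 = 6.0 kcal/mol.
CH3 at 180° (staggered): OH–CHO gauche, OH–CN gauche, Br–CH3 gauche, Br–CN gauche; 0.6 + 0.5 + 0.9 + 0.6 = 2.6 kcal/mol.
CH3 at 240° (eclipsed): OH–CHO eclipsed, Br–CN eclipsed, H–CH3 eclipsed; 2.2 + 2.1 + 1.7 = 6.0 kcal/mol.
CH3 at 300° (staggered): OH–CH3 gauche, OH–CHO gauche, Br–CHO gauche, Br–CN gauche; 0.7 + 0.6 + 0.7 + 0.6 = 2.6 kcal/mol.
The maximum (6.5 kcal/mol) occurs with CH3 at 0°.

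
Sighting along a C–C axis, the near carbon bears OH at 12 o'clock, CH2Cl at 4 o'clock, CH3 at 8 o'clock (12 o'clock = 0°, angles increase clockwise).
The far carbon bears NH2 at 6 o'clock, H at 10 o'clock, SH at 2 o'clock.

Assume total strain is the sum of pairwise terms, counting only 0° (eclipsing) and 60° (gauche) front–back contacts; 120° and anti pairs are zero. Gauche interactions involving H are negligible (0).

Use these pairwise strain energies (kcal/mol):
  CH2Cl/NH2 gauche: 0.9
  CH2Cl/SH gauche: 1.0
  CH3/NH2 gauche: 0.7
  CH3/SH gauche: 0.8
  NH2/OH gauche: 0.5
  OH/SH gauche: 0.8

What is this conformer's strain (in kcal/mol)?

3.4 kcal/mol

This conformer (staggered): OH(0°)/SH(60°) gauche 0.8; CH2Cl(120°)/NH2(180°) gauche 0.9; CH2Cl(120°)/SH(60°) gauche 1.0; CH3(240°)/NH2(180°) gauche 0.7 → 3.4 kcal/mol.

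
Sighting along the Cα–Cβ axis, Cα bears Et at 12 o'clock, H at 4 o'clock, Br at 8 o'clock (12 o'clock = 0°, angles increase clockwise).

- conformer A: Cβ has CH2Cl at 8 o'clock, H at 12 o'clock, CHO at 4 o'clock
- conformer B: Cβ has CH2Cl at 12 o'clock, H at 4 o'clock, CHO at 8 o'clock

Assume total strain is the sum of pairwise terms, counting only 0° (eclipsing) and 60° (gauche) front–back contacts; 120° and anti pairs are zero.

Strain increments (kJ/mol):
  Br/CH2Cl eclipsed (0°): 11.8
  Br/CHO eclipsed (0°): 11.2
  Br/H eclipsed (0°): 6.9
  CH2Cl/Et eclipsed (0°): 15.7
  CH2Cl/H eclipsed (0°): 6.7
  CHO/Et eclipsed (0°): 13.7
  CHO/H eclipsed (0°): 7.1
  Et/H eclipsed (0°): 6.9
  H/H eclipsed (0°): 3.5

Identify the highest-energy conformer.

B

A is eclipsed. Et at 0° is eclipsed with H at 0° (6.9); H at 120° is eclipsed with CHO at 120° (7.1); Br at 240° is eclipsed with CH2Cl at 240° (11.8). Total 25.8 kJ/mol.
B is eclipsed. Et at 0° is eclipsed with CH2Cl at 0° (15.7); H at 120° is eclipsed with H at 120° (3.5); Br at 240° is eclipsed with CHO at 240° (11.2). Total 30.4 kJ/mol.
B has the highest total (30.4 kJ/mol).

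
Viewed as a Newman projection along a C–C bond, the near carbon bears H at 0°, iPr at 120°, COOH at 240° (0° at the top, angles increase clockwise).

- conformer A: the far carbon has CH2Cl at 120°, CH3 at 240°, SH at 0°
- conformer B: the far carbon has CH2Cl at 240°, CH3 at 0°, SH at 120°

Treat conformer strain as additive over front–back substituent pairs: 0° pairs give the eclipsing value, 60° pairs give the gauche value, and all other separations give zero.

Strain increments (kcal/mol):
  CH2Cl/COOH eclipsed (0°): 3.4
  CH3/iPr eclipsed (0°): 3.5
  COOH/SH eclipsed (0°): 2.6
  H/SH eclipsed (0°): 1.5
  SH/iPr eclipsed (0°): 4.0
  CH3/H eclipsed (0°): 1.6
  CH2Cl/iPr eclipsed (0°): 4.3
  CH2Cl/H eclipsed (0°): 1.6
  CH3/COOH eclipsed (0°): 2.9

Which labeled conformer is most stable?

A (eclipsed): H–SH eclipsed, iPr–CH2Cl eclipsed, COOH–CH3 eclipsed; 1.5 + 4.3 + 2.9 = 8.7 kcal/mol.
B (eclipsed): H–CH3 eclipsed, iPr–SH eclipsed, COOH–CH2Cl eclipsed; 1.6 + 4.0 + 3.4 = 9.0 kcal/mol.
A has the lowest total (8.7 kcal/mol).

A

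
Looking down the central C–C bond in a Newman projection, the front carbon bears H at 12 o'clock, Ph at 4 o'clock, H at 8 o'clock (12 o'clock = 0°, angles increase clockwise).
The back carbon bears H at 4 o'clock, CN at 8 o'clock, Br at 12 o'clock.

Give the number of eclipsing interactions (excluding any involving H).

Every eclipsing pair involves H, so the count is 0.

0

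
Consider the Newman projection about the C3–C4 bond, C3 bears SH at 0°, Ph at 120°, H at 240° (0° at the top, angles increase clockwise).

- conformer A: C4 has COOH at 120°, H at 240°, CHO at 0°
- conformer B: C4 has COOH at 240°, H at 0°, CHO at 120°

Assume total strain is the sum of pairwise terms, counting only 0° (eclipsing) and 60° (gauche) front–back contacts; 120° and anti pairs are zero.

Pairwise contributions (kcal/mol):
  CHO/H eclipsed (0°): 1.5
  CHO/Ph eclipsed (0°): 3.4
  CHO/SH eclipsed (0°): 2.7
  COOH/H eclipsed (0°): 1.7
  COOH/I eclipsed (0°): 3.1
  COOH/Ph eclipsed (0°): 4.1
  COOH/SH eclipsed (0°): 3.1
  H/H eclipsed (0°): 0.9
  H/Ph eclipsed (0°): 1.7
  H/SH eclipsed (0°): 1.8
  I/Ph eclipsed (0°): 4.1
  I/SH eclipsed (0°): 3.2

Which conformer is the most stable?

A is eclipsed. SH at 0° is eclipsed with CHO at 0° (2.7); Ph at 120° is eclipsed with COOH at 120° (4.1); H at 240° is eclipsed with H at 240° (0.9). Total 7.7 kcal/mol.
B is eclipsed. SH at 0° is eclipsed with H at 0° (1.8); Ph at 120° is eclipsed with CHO at 120° (3.4); H at 240° is eclipsed with COOH at 240° (1.7). Total 6.9 kcal/mol.
B has the lowest total (6.9 kcal/mol).

B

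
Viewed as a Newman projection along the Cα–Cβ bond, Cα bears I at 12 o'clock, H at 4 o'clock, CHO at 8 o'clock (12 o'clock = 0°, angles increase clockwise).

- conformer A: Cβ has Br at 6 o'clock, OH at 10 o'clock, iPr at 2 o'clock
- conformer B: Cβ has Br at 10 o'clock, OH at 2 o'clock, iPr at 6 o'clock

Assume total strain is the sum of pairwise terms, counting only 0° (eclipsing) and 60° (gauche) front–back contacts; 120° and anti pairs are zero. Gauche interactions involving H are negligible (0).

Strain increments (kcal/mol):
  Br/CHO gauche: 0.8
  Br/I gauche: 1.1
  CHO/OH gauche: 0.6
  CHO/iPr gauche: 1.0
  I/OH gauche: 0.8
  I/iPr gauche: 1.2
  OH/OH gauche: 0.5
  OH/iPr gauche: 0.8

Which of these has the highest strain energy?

A (staggered): I(0°)/OH(300°) gauche 0.8; I(0°)/iPr(60°) gauche 1.2; CHO(240°)/Br(180°) gauche 0.8; CHO(240°)/OH(300°) gauche 0.6 → 3.4 kcal/mol.
B (staggered): I(0°)/Br(300°) gauche 1.1; I(0°)/OH(60°) gauche 0.8; CHO(240°)/Br(300°) gauche 0.8; CHO(240°)/iPr(180°) gauche 1.0 → 3.7 kcal/mol.
B has the highest total (3.7 kcal/mol).

B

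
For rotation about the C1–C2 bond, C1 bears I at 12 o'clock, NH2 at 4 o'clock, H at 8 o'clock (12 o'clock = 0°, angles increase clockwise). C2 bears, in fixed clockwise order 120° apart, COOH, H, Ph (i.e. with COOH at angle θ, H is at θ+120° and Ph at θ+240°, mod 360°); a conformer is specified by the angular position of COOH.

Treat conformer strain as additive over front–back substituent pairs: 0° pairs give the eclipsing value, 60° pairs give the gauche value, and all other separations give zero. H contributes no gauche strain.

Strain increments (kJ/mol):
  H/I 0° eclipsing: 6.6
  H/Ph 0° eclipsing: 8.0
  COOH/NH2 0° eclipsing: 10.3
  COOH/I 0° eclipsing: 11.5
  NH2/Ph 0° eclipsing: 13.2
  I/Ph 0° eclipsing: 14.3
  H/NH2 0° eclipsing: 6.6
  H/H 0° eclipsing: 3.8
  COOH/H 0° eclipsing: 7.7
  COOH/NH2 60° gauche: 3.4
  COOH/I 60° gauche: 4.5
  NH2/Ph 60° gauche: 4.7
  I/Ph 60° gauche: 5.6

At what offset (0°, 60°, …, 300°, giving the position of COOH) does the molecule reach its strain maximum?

120°

COOH at 0° is eclipsed. I at 0° is eclipsed with COOH at 0° (11.5); NH2 at 120° is eclipsed with H at 120° (6.6); H at 240° is eclipsed with Ph at 240° (8.0). Total 26.1 kJ/mol.
COOH at 60° is staggered. I at 0° is gauche with COOH at 60° (4.5); I at 0° is gauche with Ph at 300° (5.6); NH2 at 120° is gauche with COOH at 60° (3.4). Total 13.5 kJ/mol.
COOH at 120° is eclipsed. I at 0° is eclipsed with Ph at 0° (14.3); NH2 at 120° is eclipsed with COOH at 120° (10.3); H at 240° is eclipsed with H at 240° (3.8). Total 28.4 kJ/mol.
COOH at 180° is staggered. I at 0° is gauche with Ph at 60° (5.6); NH2 at 120° is gauche with COOH at 180° (3.4); NH2 at 120° is gauche with Ph at 60° (4.7). Total 13.7 kJ/mol.
COOH at 240° is eclipsed. I at 0° is eclipsed with H at 0° (6.6); NH2 at 120° is eclipsed with Ph at 120° (13.2); H at 240° is eclipsed with COOH at 240° (7.7). Total 27.5 kJ/mol.
COOH at 300° is staggered. I at 0° is gauche with COOH at 300° (4.5); NH2 at 120° is gauche with Ph at 180° (4.7). Total 9.2 kJ/mol.
The maximum (28.4 kJ/mol) occurs with COOH at 120°.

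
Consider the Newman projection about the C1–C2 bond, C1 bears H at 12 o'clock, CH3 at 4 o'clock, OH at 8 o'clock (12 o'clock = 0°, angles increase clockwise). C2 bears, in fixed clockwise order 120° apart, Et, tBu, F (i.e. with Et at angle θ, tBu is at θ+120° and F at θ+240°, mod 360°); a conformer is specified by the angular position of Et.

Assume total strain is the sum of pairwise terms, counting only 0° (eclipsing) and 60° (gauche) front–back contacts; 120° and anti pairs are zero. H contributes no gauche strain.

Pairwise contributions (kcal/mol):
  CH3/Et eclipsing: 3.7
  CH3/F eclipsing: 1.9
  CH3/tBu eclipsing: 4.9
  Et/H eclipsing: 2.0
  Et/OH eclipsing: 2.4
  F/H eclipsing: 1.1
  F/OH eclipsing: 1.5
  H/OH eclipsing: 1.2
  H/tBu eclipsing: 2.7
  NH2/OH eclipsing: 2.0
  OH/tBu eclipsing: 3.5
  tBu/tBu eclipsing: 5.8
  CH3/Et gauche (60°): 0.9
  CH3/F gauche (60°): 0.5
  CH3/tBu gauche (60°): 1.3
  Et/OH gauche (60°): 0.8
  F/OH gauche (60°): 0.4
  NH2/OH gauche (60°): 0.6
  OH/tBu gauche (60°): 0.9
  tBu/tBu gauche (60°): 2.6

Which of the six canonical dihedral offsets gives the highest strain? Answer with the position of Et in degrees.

0°

Et at 0° (eclipsed): H–Et eclipsed, CH3–tBu eclipsed, OH–F eclipsed; 2.0 + 4.9 + 1.5 = 8.4 kcal/mol.
Et at 60° (staggered): CH3–Et gauche, CH3–tBu gauche, OH–tBu gauche, OH–F gauche; 0.9 + 1.3 + 0.9 + 0.4 = 3.5 kcal/mol.
Et at 120° (eclipsed): H–F eclipsed, CH3–Et eclipsed, OH–tBu eclipsed; 1.1 + 3.7 + 3.5 = 8.3 kcal/mol.
Et at 180° (staggered): CH3–Et gauche, CH3–F gauche, OH–Et gauche, OH–tBu gauche; 0.9 + 0.5 + 0.8 + 0.9 = 3.1 kcal/mol.
Et at 240° (eclipsed): H–tBu eclipsed, CH3–F eclipsed, OH–Et eclipsed; 2.7 + 1.9 + 2.4 = 7.0 kcal/mol.
Et at 300° (staggered): CH3–tBu gauche, CH3–F gauche, OH–Et gauche, OH–F gauche; 1.3 + 0.5 + 0.8 + 0.4 = 3.0 kcal/mol.
The maximum (8.4 kcal/mol) occurs with Et at 0°.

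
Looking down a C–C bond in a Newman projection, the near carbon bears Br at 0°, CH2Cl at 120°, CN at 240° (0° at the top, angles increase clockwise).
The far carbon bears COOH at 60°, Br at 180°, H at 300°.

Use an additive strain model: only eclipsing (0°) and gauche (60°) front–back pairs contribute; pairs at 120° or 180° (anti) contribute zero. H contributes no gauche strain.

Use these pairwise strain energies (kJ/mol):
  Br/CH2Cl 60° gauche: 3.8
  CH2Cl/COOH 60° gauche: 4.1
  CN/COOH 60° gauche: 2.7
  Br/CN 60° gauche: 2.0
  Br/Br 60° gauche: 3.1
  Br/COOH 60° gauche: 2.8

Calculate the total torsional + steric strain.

12.7 kJ/mol

This conformer (staggered): Br–COOH gauche, CH2Cl–COOH gauche, CH2Cl–Br gauche, CN–Br gauche; 2.8 + 4.1 + 3.8 + 2.0 = 12.7 kJ/mol.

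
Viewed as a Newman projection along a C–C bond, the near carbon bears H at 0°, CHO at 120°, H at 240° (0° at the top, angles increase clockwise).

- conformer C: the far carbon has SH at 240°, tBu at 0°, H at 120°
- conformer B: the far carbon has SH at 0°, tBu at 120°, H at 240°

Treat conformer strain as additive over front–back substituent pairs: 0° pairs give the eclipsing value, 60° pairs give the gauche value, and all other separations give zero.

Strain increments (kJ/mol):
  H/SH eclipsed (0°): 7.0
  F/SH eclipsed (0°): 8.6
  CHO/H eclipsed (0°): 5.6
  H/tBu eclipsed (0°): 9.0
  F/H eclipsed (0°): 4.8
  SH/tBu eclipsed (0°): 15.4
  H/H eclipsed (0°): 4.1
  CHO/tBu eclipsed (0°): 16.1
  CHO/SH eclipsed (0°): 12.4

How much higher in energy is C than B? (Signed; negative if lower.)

-5.6 kJ/mol

C is eclipsed. H at 0° is eclipsed with tBu at 0° (9.0); CHO at 120° is eclipsed with H at 120° (5.6); H at 240° is eclipsed with SH at 240° (7.0). Total 21.6 kJ/mol.
B is eclipsed. H at 0° is eclipsed with SH at 0° (7.0); CHO at 120° is eclipsed with tBu at 120° (16.1); H at 240° is eclipsed with H at 240° (4.1). Total 27.2 kJ/mol.
E(C) − E(B) = 21.6 − 27.2 = -5.6 kJ/mol.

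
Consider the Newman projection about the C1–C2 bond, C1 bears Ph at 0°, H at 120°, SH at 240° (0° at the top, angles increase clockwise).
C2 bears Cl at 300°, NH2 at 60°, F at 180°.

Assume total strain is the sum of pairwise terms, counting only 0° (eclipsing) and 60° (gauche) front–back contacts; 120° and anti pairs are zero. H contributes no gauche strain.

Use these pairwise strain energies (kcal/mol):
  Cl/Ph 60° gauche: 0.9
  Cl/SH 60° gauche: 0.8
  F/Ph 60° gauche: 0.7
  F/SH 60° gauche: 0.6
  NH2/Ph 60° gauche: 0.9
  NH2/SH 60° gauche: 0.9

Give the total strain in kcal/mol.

3.2 kcal/mol

This conformer (staggered): Ph–Cl gauche, Ph–NH2 gauche, SH–Cl gauche, SH–F gauche; 0.9 + 0.9 + 0.8 + 0.6 = 3.2 kcal/mol.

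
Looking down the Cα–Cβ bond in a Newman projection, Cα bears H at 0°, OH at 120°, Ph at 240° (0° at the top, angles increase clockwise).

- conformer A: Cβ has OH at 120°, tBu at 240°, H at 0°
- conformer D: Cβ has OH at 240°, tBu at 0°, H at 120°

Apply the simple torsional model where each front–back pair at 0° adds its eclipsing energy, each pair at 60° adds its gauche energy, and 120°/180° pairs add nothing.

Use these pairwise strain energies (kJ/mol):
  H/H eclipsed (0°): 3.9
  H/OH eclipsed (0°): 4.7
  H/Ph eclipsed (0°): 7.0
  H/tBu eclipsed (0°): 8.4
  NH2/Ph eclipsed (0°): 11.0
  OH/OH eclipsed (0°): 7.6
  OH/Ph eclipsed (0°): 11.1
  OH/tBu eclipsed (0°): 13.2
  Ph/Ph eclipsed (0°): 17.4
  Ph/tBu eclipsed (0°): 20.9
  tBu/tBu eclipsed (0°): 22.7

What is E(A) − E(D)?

+8.2 kJ/mol

A (eclipsed): H(0°)/H(0°) eclipsed 3.9; OH(120°)/OH(120°) eclipsed 7.6; Ph(240°)/tBu(240°) eclipsed 20.9 → 32.4 kJ/mol.
D (eclipsed): H(0°)/tBu(0°) eclipsed 8.4; OH(120°)/H(120°) eclipsed 4.7; Ph(240°)/OH(240°) eclipsed 11.1 → 24.2 kJ/mol.
E(A) − E(D) = 32.4 − 24.2 = +8.2 kJ/mol.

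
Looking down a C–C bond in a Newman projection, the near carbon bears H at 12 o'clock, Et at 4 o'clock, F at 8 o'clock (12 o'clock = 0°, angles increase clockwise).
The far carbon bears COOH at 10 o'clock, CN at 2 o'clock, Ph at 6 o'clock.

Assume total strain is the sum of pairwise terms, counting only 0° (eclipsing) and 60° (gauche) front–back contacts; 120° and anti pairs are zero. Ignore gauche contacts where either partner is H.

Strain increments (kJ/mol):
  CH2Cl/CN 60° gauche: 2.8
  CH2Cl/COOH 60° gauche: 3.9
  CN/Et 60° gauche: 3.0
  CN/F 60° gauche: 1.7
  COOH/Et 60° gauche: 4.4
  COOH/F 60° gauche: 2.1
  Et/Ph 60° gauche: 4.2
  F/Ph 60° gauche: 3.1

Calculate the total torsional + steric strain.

12.4 kJ/mol

This conformer is staggered. Et at 120° is gauche with CN at 60° (3.0); Et at 120° is gauche with Ph at 180° (4.2); F at 240° is gauche with COOH at 300° (2.1); F at 240° is gauche with Ph at 180° (3.1). Total 12.4 kJ/mol.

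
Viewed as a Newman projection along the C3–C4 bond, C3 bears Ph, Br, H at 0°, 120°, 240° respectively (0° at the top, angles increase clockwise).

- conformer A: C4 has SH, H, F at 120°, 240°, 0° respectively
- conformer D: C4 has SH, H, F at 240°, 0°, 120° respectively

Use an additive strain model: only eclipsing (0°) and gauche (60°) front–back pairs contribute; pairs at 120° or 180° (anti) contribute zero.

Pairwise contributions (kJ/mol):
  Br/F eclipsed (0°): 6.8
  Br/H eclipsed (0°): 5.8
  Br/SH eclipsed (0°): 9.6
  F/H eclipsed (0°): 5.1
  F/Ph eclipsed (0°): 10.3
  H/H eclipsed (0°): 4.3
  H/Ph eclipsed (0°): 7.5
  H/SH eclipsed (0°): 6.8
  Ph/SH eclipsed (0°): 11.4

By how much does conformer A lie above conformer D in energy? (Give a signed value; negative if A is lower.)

A (eclipsed): Ph(0°)/F(0°) eclipsed 10.3; Br(120°)/SH(120°) eclipsed 9.6; H(240°)/H(240°) eclipsed 4.3 → 24.2 kJ/mol.
D (eclipsed): Ph(0°)/H(0°) eclipsed 7.5; Br(120°)/F(120°) eclipsed 6.8; H(240°)/SH(240°) eclipsed 6.8 → 21.1 kJ/mol.
E(A) − E(D) = 24.2 − 21.1 = +3.1 kJ/mol.

+3.1 kJ/mol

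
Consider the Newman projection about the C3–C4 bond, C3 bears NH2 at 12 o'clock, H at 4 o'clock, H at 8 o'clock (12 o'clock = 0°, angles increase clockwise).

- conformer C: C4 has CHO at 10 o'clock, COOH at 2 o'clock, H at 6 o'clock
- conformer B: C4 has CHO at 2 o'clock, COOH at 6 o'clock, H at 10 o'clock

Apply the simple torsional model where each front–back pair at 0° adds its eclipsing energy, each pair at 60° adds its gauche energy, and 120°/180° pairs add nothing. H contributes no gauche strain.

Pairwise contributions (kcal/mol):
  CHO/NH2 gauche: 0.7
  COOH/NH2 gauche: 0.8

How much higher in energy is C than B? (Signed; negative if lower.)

+0.8 kcal/mol

C is staggered. NH2 at 0° is gauche with CHO at 300° (0.7); NH2 at 0° is gauche with COOH at 60° (0.8). Total 1.5 kcal/mol.
B is staggered. NH2 at 0° is gauche with CHO at 60° (0.7). Total 0.7 kcal/mol.
E(C) − E(B) = 1.5 − 0.7 = +0.8 kcal/mol.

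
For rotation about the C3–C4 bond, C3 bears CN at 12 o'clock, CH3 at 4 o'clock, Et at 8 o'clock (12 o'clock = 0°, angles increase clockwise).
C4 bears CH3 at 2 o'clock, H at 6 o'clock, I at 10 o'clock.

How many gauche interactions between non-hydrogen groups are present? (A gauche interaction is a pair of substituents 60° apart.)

Non-H gauche pairs: CN(0°)/CH3(60°); CN(0°)/I(300°); CH3(120°)/CH3(60°); Et(240°)/I(300°) — 4 interactions.

4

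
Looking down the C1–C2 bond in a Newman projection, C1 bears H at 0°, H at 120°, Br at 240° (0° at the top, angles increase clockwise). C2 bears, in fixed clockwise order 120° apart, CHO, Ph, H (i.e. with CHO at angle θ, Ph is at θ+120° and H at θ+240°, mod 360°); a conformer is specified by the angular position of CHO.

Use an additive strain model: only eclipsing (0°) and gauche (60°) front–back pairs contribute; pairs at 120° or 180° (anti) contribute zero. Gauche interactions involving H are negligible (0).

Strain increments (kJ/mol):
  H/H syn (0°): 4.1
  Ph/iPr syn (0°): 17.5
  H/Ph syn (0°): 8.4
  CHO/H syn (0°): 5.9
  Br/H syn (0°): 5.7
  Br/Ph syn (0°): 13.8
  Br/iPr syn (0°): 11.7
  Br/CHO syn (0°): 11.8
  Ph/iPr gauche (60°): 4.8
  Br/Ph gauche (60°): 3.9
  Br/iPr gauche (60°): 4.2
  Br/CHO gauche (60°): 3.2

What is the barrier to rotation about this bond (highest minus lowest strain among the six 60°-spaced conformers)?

CHO at 0° is eclipsed. H at 0° is eclipsed with CHO at 0° (5.9); H at 120° is eclipsed with Ph at 120° (8.4); Br at 240° is eclipsed with H at 240° (5.7). Total 20.0 kJ/mol.
CHO at 60° is staggered. Br at 240° is gauche with Ph at 180° (3.9). Total 3.9 kJ/mol.
CHO at 120° is eclipsed. H at 0° is eclipsed with H at 0° (4.1); H at 120° is eclipsed with CHO at 120° (5.9); Br at 240° is eclipsed with Ph at 240° (13.8). Total 23.8 kJ/mol.
CHO at 180° is staggered. Br at 240° is gauche with CHO at 180° (3.2); Br at 240° is gauche with Ph at 300° (3.9). Total 7.1 kJ/mol.
CHO at 240° is eclipsed. H at 0° is eclipsed with Ph at 0° (8.4); H at 120° is eclipsed with H at 120° (4.1); Br at 240° is eclipsed with CHO at 240° (11.8). Total 24.3 kJ/mol.
CHO at 300° is staggered. Br at 240° is gauche with CHO at 300° (3.2). Total 3.2 kJ/mol.
Max at 240° (24.3 kJ/mol), min at 300° (3.2 kJ/mol); barrier = 21.1 kJ/mol.

21.1 kJ/mol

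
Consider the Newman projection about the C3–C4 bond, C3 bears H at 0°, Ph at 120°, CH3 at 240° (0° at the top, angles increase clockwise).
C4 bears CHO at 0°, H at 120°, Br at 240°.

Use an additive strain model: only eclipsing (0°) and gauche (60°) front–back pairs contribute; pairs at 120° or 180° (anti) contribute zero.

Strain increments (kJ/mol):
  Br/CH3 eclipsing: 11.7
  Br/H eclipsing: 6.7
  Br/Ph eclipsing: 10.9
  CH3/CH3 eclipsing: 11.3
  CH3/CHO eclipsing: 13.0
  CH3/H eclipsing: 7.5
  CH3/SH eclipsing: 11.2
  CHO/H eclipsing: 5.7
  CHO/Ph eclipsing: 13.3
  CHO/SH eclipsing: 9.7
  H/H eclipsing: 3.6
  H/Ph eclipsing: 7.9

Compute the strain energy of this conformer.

25.3 kJ/mol

This conformer is eclipsed. H at 0° is eclipsed with CHO at 0° (5.7); Ph at 120° is eclipsed with H at 120° (7.9); CH3 at 240° is eclipsed with Br at 240° (11.7). Total 25.3 kJ/mol.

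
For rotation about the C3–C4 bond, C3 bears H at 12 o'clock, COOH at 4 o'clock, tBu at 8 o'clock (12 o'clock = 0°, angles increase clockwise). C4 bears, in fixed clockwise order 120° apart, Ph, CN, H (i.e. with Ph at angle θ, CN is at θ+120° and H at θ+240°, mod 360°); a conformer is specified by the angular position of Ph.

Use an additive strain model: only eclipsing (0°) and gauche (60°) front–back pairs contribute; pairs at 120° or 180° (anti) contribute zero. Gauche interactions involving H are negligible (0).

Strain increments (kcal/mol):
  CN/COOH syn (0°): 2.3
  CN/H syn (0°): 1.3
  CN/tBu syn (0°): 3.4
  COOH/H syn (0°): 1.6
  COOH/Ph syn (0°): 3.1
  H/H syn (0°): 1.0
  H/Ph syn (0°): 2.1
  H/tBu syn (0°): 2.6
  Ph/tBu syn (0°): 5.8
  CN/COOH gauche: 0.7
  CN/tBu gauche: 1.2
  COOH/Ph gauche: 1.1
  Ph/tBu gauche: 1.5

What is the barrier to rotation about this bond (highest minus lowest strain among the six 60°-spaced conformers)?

Ph at 0° is eclipsed. H at 0° is eclipsed with Ph at 0° (2.1); COOH at 120° is eclipsed with CN at 120° (2.3); tBu at 240° is eclipsed with H at 240° (2.6). Total 7.0 kcal/mol.
Ph at 60° is staggered. COOH at 120° is gauche with Ph at 60° (1.1); COOH at 120° is gauche with CN at 180° (0.7); tBu at 240° is gauche with CN at 180° (1.2). Total 3.0 kcal/mol.
Ph at 120° is eclipsed. H at 0° is eclipsed with H at 0° (1.0); COOH at 120° is eclipsed with Ph at 120° (3.1); tBu at 240° is eclipsed with CN at 240° (3.4). Total 7.5 kcal/mol.
Ph at 180° is staggered. COOH at 120° is gauche with Ph at 180° (1.1); tBu at 240° is gauche with Ph at 180° (1.5); tBu at 240° is gauche with CN at 300° (1.2). Total 3.8 kcal/mol.
Ph at 240° is eclipsed. H at 0° is eclipsed with CN at 0° (1.3); COOH at 120° is eclipsed with H at 120° (1.6); tBu at 240° is eclipsed with Ph at 240° (5.8). Total 8.7 kcal/mol.
Ph at 300° is staggered. COOH at 120° is gauche with CN at 60° (0.7); tBu at 240° is gauche with Ph at 300° (1.5). Total 2.2 kcal/mol.
Max at 240° (8.7 kcal/mol), min at 300° (2.2 kcal/mol); barrier = 6.5 kcal/mol.

6.5 kcal/mol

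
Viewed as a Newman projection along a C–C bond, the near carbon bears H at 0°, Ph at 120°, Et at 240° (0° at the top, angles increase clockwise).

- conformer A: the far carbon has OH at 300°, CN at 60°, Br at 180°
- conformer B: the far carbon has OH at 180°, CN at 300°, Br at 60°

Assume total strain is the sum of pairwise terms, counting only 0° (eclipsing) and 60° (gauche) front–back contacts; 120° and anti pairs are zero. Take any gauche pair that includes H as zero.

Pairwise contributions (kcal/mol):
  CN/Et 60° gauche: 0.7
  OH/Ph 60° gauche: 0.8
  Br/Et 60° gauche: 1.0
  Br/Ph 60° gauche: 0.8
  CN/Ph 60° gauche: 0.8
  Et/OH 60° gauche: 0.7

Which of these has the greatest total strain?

A

A (staggered): Ph(120°)/CN(60°) gauche 0.8; Ph(120°)/Br(180°) gauche 0.8; Et(240°)/OH(300°) gauche 0.7; Et(240°)/Br(180°) gauche 1.0 → 3.3 kcal/mol.
B (staggered): Ph(120°)/OH(180°) gauche 0.8; Ph(120°)/Br(60°) gauche 0.8; Et(240°)/OH(180°) gauche 0.7; Et(240°)/CN(300°) gauche 0.7 → 3.0 kcal/mol.
A has the highest total (3.3 kcal/mol).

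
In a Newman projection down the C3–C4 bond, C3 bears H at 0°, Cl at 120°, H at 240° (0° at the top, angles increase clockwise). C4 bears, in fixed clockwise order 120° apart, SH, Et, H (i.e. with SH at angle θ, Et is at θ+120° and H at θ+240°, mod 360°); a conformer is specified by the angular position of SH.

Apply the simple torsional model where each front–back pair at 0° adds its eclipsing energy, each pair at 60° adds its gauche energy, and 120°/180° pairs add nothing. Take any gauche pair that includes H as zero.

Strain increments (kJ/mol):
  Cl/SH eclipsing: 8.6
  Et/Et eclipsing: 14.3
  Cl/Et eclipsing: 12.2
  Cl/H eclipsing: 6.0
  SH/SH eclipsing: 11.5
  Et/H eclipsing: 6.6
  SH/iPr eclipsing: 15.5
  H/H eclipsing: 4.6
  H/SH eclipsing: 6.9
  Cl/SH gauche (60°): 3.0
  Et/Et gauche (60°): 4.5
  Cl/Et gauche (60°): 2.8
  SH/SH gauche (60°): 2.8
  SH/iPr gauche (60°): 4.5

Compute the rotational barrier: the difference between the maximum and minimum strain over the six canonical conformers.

20.9 kJ/mol

SH at 0° (eclipsed): H(0°)/SH(0°) eclipsed 6.9; Cl(120°)/Et(120°) eclipsed 12.2; H(240°)/H(240°) eclipsed 4.6 → 23.7 kJ/mol.
SH at 60° (staggered): Cl(120°)/SH(60°) gauche 3.0; Cl(120°)/Et(180°) gauche 2.8 → 5.8 kJ/mol.
SH at 120° (eclipsed): H(0°)/H(0°) eclipsed 4.6; Cl(120°)/SH(120°) eclipsed 8.6; H(240°)/Et(240°) eclipsed 6.6 → 19.8 kJ/mol.
SH at 180° (staggered): Cl(120°)/SH(180°) gauche 3.0 → 3.0 kJ/mol.
SH at 240° (eclipsed): H(0°)/Et(0°) eclipsed 6.6; Cl(120°)/H(120°) eclipsed 6.0; H(240°)/SH(240°) eclipsed 6.9 → 19.5 kJ/mol.
SH at 300° (staggered): Cl(120°)/Et(60°) gauche 2.8 → 2.8 kJ/mol.
Max at 0° (23.7 kJ/mol), min at 300° (2.8 kJ/mol); barrier = 20.9 kJ/mol.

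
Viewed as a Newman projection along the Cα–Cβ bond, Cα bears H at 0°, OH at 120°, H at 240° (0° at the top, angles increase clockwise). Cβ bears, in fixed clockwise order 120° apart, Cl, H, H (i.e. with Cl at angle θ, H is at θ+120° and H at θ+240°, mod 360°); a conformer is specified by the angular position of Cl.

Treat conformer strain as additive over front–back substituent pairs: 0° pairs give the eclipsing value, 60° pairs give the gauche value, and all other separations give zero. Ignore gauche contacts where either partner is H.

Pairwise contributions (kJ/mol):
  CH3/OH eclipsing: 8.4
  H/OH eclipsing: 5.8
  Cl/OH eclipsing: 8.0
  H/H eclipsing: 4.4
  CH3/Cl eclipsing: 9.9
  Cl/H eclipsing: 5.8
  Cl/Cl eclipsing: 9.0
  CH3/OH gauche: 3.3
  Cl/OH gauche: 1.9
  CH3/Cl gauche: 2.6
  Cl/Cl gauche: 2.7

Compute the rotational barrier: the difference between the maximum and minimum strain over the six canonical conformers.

16.8 kJ/mol

Cl at 0° (eclipsed): H–Cl eclipsed, OH–H eclipsed, H–H eclipsed; 5.8 + 5.8 + 4.4 = 16.0 kJ/mol.
Cl at 60° (staggered): OH–Cl gauche; 1.9 = 1.9 kJ/mol.
Cl at 120° (eclipsed): H–H eclipsed, OH–Cl eclipsed, H–H eclipsed; 4.4 + 8.0 + 4.4 = 16.8 kJ/mol.
Cl at 180° (staggered): OH–Cl gauche; 1.9 = 1.9 kJ/mol.
Cl at 240° (eclipsed): H–H eclipsed, OH–H eclipsed, H–Cl eclipsed; 4.4 + 5.8 + 5.8 = 16.0 kJ/mol.
Cl at 300° (staggered): no non-H gauche contacts → 0.0 kJ/mol.
Max at 120° (16.8 kJ/mol), min at 300° (0.0 kJ/mol); barrier = 16.8 kJ/mol.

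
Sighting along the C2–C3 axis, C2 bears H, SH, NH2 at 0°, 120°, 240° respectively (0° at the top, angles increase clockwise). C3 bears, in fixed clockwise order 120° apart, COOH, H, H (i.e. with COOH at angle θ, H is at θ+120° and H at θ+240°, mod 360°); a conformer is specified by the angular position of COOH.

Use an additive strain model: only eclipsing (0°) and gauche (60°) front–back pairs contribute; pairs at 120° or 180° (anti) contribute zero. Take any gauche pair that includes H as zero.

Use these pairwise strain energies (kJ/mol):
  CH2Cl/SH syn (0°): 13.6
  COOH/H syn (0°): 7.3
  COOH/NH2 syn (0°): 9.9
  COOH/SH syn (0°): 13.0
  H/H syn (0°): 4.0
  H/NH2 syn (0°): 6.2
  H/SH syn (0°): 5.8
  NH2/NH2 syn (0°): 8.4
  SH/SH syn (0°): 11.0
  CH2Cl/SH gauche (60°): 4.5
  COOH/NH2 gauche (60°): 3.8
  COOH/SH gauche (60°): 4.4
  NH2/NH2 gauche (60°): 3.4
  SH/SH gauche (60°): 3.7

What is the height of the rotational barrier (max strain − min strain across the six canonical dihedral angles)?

COOH at 0° (eclipsed): H(0°)/COOH(0°) eclipsed 7.3; SH(120°)/H(120°) eclipsed 5.8; NH2(240°)/H(240°) eclipsed 6.2 → 19.3 kJ/mol.
COOH at 60° (staggered): SH(120°)/COOH(60°) gauche 4.4 → 4.4 kJ/mol.
COOH at 120° (eclipsed): H(0°)/H(0°) eclipsed 4.0; SH(120°)/COOH(120°) eclipsed 13.0; NH2(240°)/H(240°) eclipsed 6.2 → 23.2 kJ/mol.
COOH at 180° (staggered): SH(120°)/COOH(180°) gauche 4.4; NH2(240°)/COOH(180°) gauche 3.8 → 8.2 kJ/mol.
COOH at 240° (eclipsed): H(0°)/H(0°) eclipsed 4.0; SH(120°)/H(120°) eclipsed 5.8; NH2(240°)/COOH(240°) eclipsed 9.9 → 19.7 kJ/mol.
COOH at 300° (staggered): NH2(240°)/COOH(300°) gauche 3.8 → 3.8 kJ/mol.
Max at 120° (23.2 kJ/mol), min at 300° (3.8 kJ/mol); barrier = 19.4 kJ/mol.

19.4 kJ/mol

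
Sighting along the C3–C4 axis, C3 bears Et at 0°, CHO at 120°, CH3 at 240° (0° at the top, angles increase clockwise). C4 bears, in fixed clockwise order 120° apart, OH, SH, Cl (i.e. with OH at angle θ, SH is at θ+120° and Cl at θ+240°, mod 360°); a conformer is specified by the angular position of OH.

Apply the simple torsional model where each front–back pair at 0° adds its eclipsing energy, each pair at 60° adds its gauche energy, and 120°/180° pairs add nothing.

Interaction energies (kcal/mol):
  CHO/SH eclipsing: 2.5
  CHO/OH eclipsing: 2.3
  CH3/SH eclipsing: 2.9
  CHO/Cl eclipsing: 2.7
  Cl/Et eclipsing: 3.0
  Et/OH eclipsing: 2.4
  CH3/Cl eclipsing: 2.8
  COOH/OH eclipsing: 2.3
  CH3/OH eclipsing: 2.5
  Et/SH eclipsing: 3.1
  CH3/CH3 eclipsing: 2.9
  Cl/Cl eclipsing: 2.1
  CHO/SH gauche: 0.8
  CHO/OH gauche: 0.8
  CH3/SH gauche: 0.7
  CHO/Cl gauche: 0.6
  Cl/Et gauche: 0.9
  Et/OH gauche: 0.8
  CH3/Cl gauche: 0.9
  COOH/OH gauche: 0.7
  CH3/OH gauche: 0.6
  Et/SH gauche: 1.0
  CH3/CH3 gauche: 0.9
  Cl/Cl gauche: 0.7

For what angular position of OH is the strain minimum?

180°

OH at 0° (eclipsed): Et–OH eclipsed, CHO–SH eclipsed, CH3–Cl eclipsed; 2.4 + 2.5 + 2.8 = 7.7 kcal/mol.
OH at 60° (staggered): Et–OH gauche, Et–Cl gauche, CHO–OH gauche, CHO–SH gauche, CH3–SH gauche, CH3–Cl gauche; 0.8 + 0.9 + 0.8 + 0.8 + 0.7 + 0.9 = 4.9 kcal/mol.
OH at 120° (eclipsed): Et–Cl eclipsed, CHO–OH eclipsed, CH3–SH eclipsed; 3.0 + 2.3 + 2.9 = 8.2 kcal/mol.
OH at 180° (staggered): Et–SH gauche, Et–Cl gauche, CHO–OH gauche, CHO–Cl gauche, CH3–OH gauche, CH3–SH gauche; 1.0 + 0.9 + 0.8 + 0.6 + 0.6 + 0.7 = 4.6 kcal/mol.
OH at 240° (eclipsed): Et–SH eclipsed, CHO–Cl eclipsed, CH3–OH eclipsed; 3.1 + 2.7 + 2.5 = 8.3 kcal/mol.
OH at 300° (staggered): Et–OH gauche, Et–SH gauche, CHO–SH gauche, CHO–Cl gauche, CH3–OH gauche, CH3–Cl gauche; 0.8 + 1.0 + 0.8 + 0.6 + 0.6 + 0.9 = 4.7 kcal/mol.
The minimum (4.6 kcal/mol) occurs with OH at 180°.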